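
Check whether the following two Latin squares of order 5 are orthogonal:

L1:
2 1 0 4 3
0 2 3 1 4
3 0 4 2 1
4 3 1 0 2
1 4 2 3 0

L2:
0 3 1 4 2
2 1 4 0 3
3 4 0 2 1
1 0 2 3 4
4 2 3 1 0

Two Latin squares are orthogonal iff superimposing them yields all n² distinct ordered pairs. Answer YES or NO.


Form the n² = 25 superimposed pairs (L1[i][j], L2[i][j]), row by row (rows and columns indexed from 0):
row 0: (2,0) (1,3) (0,1) (4,4) (3,2)
row 1: (0,2) (2,1) (3,4) (1,0) (4,3)
row 2: (3,3) (0,4) (4,0) (2,2) (1,1)
row 3: (4,1) (3,0) (1,2) (0,3) (2,4)
row 4: (1,4) (4,2) (2,3) (3,1) (0,0)
Orthogonality requires all 25 pairs distinct.
Check by first coordinate: for each symbol s of L1, list the L2 entries in the n cells where L1 = s; they must all differ.
  L1 = 0: L2 entries (in reading order) 1, 2, 4, 3, 0 — all 5 distinct ✓
  L1 = 1: L2 entries (in reading order) 3, 0, 1, 2, 4 — all 5 distinct ✓
  L1 = 2: L2 entries (in reading order) 0, 1, 2, 4, 3 — all 5 distinct ✓
  L1 = 3: L2 entries (in reading order) 2, 4, 3, 0, 1 — all 5 distinct ✓
  L1 = 4: L2 entries (in reading order) 4, 3, 0, 1, 2 — all 5 distinct ✓
Every symbol of L1 meets every symbol of L2 exactly once, so all 25 pairs are distinct (25 of 25).
Conclusion: YES.

YES


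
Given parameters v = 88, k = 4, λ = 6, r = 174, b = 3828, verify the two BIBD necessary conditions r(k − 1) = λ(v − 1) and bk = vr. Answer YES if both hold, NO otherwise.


Condition (i): r(k − 1) = 174·3 = 522; λ(v − 1) = 6·87 = 522. Match? YES.
Condition (ii): bk = 3828·4 = 15312; vr = 88·174 = 15312. Match? YES.
Both conditions hold? YES.

YES


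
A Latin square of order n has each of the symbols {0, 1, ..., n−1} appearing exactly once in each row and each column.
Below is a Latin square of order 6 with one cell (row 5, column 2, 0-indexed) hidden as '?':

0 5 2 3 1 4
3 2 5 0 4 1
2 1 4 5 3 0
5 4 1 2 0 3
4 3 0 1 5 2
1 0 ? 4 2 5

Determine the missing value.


Row 5 contains symbols [0, 1, 2, 4, 5] — missing [3].
Column 2 contains symbols [0, 1, 2, 4, 5] — missing [3].
The missing symbol must appear in both missing sets; intersection = [3].
Therefore the hidden value is 3.

Missing value = 3.


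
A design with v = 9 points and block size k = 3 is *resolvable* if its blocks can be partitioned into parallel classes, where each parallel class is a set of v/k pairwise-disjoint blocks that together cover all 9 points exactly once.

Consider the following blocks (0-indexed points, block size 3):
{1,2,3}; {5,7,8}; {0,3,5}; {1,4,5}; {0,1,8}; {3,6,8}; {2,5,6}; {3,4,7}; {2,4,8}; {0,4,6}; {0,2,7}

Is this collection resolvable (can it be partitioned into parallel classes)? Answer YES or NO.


v = 9, block size k = 3, number of blocks = 11.
For resolvability, blocks must partition into parallel classes of size v/k = 3.
Total blocks must therefore be a multiple of 3: 11 = 3·3 + 2 ⇒ not divisible ✗.
Resolvable? NO.

NO


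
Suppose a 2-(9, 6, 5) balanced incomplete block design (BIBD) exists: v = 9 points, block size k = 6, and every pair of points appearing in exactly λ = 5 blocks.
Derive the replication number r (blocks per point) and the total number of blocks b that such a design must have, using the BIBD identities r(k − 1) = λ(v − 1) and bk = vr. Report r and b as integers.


Any 2-(v, k, λ) BIBD satisfies two necessary conditions:
  (i)  Each point sits in r blocks, and counting incidences through any fixed point gives r(k − 1) = λ(v − 1), so r = λ(v − 1)/(k − 1).
  (ii) Total incidences bk = vr, so b = vr/k.
Step 1: r = λ(v − 1)/(k − 1) = 5·(9 − 1)/(6 − 1) = 5·8/5 = 40/5 = 8.
Step 2: b = vr/k = 9·8/6 = 72/6 = 12.
Check integrality: r = 8 ∈ Z ✓, b = 12 ∈ Z ✓.
(These identities are necessary conditions: they determine r and b for any design with these parameters, but do not by themselves prove that one exists.)

r = 8, b = 12.


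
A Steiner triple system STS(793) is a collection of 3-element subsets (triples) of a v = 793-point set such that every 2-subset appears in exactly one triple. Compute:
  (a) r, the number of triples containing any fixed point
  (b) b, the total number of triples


An STS(v) is a 2-(v, 3, 1) BIBD: block size k = 3, λ = 1.
Replication: r(k − 1) = λ(v − 1) ⇒ r·2 = 793 − 1 = 792 ⇒ r = 396.
Block count: b = v(v − 1)/6 = 793·792/6 = 628056/6 = 104676.
(Check via bk = vr: 104676·3 = 314028 = 793·396 = 314028 ✓.)

r = 396, b = 104676.


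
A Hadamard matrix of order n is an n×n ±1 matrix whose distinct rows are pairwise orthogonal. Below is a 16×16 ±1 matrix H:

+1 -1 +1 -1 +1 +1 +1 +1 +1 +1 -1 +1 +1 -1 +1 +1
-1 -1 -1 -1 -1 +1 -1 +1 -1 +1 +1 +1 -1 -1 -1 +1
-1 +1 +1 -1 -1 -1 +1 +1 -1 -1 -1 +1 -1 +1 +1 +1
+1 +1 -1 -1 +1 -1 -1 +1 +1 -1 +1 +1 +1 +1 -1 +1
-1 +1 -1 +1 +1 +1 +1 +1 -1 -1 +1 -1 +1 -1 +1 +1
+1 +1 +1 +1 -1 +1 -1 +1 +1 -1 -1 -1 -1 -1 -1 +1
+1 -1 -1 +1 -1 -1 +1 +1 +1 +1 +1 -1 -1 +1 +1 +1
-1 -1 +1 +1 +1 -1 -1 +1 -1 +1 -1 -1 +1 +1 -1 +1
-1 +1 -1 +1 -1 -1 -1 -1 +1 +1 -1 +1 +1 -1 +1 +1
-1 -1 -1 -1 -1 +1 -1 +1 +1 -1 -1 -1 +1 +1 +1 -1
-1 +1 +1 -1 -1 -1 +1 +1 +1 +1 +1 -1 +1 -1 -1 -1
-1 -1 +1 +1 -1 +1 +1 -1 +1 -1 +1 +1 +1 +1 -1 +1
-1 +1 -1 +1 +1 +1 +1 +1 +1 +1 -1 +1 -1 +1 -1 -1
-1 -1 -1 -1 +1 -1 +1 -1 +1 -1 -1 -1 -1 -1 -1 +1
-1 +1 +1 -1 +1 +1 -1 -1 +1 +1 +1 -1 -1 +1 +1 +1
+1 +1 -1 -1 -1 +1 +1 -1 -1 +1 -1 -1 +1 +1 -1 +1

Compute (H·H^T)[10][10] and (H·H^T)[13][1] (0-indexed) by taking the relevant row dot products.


Row 1 of H: [-1, -1, -1, -1, -1, 1, -1, 1, -1, 1, 1, 1, -1, -1, -1, 1].
Row 10 of H: [-1, 1, 1, -1, -1, -1, 1, 1, 1, 1, 1, -1, 1, -1, -1, -1].
Row 13 of H: [-1, -1, -1, -1, 1, -1, 1, -1, 1, -1, -1, -1, -1, -1, -1, 1].
(H·H^T)[10][10] = Σ_j H[10][j]·H[10][j] = (-1)² + (1)² + (1)² + (-1)² + (-1)² + (-1)² + (1)² + (1)² + (1)² + (1)² + (1)² + (-1)² + (1)² + (-1)² + (-1)² + (-1)² = 1 + 1 + 1 + 1 + 1 + 1 + 1 + 1 + 1 + 1 + 1 + 1 + 1 + 1 + 1 + 1 = 16.
(H·H^T)[13][1] = Σ_j H[13][j]·H[1][j] = (-1)·(-1) + (-1)·(-1) + (-1)·(-1) + (-1)·(-1) + (1)·(-1) + (-1)·(1) + (1)·(-1) + (-1)·(1) + (1)·(-1) + (-1)·(1) + (-1)·(1) + (-1)·(1) + (-1)·(-1) + (-1)·(-1) + (-1)·(-1) + (1)·(1) = 1 + 1 + 1 + 1 + -1 + -1 + -1 + -1 + -1 + -1 + -1 + -1 + 1 + 1 + 1 + 1 = 0.
So rows 13 and 1 are orthogonal; the diagonal entry equals n = 16.

(10,10) entry = 16; (13,1) entry = 0.


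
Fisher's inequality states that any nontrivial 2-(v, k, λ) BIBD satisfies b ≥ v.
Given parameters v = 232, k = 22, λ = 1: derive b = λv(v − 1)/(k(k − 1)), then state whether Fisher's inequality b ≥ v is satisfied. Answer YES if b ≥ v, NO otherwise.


r = λ(v − 1)/(k − 1) = 1·231/21 = 11.
b = vr/k = 232·11/22 = 116.
Fisher's inequality: b ≥ v ⇔ 116 ≥ 232? NO.

NO


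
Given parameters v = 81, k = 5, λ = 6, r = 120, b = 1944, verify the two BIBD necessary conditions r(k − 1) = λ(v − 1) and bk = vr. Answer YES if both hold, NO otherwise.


Condition (i): r(k − 1) = 120·4 = 480; λ(v − 1) = 6·80 = 480. Match? YES.
Condition (ii): bk = 1944·5 = 9720; vr = 81·120 = 9720. Match? YES.
Both conditions hold? YES.

YES


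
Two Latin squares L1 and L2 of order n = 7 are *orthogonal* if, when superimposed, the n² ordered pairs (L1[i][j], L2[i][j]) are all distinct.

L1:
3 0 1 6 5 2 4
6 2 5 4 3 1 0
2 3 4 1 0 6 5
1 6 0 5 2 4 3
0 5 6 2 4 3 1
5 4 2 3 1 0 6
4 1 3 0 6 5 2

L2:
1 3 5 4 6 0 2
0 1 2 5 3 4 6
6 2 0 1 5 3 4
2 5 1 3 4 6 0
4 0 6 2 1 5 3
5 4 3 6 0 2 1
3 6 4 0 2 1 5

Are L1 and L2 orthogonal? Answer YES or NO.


Form the n² = 49 superimposed pairs (L1[i][j], L2[i][j]), row by row (rows and columns indexed from 0):
row 0: (3,1) (0,3) (1,5) (6,4) (5,6) (2,0) (4,2)
row 1: (6,0) (2,1) (5,2) (4,5) (3,3) (1,4) (0,6)
row 2: (2,6) (3,2) (4,0) (1,1) (0,5) (6,3) (5,4)
row 3: (1,2) (6,5) (0,1) (5,3) (2,4) (4,6) (3,0)
row 4: (0,4) (5,0) (6,6) (2,2) (4,1) (3,5) (1,3)
row 5: (5,5) (4,4) (2,3) (3,6) (1,0) (0,2) (6,1)
row 6: (4,3) (1,6) (3,4) (0,0) (6,2) (5,1) (2,5)
Orthogonality requires all 49 pairs distinct.
Check by first coordinate: for each symbol s of L1, list the L2 entries in the n cells where L1 = s; they must all differ.
  L1 = 0: L2 entries (in reading order) 3, 6, 5, 1, 4, 2, 0 — all 7 distinct ✓
  L1 = 1: L2 entries (in reading order) 5, 4, 1, 2, 3, 0, 6 — all 7 distinct ✓
  L1 = 2: L2 entries (in reading order) 0, 1, 6, 4, 2, 3, 5 — all 7 distinct ✓
  L1 = 3: L2 entries (in reading order) 1, 3, 2, 0, 5, 6, 4 — all 7 distinct ✓
  L1 = 4: L2 entries (in reading order) 2, 5, 0, 6, 1, 4, 3 — all 7 distinct ✓
  L1 = 5: L2 entries (in reading order) 6, 2, 4, 3, 0, 5, 1 — all 7 distinct ✓
  L1 = 6: L2 entries (in reading order) 4, 0, 3, 5, 6, 1, 2 — all 7 distinct ✓
Every symbol of L1 meets every symbol of L2 exactly once, so all 49 pairs are distinct (49 of 49).
Conclusion: YES.

YES


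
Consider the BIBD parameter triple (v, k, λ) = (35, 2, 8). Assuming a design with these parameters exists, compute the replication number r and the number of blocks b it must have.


Any 2-(v, k, λ) BIBD satisfies two necessary conditions:
  (i)  Each point sits in r blocks, and counting incidences through any fixed point gives r(k − 1) = λ(v − 1), so r = λ(v − 1)/(k − 1).
  (ii) Total incidences bk = vr, so b = vr/k.
Step 1: r = λ(v − 1)/(k − 1) = 8·(35 − 1)/(2 − 1) = 8·34/1 = 272/1 = 272.
Step 2: b = vr/k = 35·272/2 = 9520/2 = 4760.
Check integrality: r = 272 ∈ Z ✓, b = 4760 ∈ Z ✓.
(These identities are necessary conditions: they determine r and b for any design with these parameters, but do not by themselves prove that one exists.)

r = 272, b = 4760.


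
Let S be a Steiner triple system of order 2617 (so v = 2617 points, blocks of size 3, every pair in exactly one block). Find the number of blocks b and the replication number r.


An STS(v) is a 2-(v, 3, 1) BIBD: block size k = 3, λ = 1.
Replication: r(k − 1) = λ(v − 1) ⇒ r·2 = 2617 − 1 = 2616 ⇒ r = 1308.
Block count: b = v(v − 1)/6 = 2617·2616/6 = 6846072/6 = 1141012.

r = 1308, b = 1141012.


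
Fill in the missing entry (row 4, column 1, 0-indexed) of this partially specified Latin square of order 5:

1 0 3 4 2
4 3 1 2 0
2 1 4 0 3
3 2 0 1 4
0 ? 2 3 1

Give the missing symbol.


Row 4 contains symbols [0, 1, 2, 3] — missing [4].
Column 1 contains symbols [0, 1, 2, 3] — missing [4].
The missing symbol must appear in both missing sets; intersection = [4].
Therefore the hidden value is 4.

Missing value = 4.


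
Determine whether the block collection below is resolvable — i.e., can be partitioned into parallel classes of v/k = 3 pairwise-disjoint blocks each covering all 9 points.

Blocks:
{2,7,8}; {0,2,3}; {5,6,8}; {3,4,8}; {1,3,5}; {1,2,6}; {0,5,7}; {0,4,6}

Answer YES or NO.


v = 9, block size k = 3, number of blocks = 8.
For resolvability, blocks must partition into parallel classes of size v/k = 3.
Total blocks must therefore be a multiple of 3: 8 = 3·2 + 2 ⇒ not divisible ✗.
Resolvable? NO.

NO


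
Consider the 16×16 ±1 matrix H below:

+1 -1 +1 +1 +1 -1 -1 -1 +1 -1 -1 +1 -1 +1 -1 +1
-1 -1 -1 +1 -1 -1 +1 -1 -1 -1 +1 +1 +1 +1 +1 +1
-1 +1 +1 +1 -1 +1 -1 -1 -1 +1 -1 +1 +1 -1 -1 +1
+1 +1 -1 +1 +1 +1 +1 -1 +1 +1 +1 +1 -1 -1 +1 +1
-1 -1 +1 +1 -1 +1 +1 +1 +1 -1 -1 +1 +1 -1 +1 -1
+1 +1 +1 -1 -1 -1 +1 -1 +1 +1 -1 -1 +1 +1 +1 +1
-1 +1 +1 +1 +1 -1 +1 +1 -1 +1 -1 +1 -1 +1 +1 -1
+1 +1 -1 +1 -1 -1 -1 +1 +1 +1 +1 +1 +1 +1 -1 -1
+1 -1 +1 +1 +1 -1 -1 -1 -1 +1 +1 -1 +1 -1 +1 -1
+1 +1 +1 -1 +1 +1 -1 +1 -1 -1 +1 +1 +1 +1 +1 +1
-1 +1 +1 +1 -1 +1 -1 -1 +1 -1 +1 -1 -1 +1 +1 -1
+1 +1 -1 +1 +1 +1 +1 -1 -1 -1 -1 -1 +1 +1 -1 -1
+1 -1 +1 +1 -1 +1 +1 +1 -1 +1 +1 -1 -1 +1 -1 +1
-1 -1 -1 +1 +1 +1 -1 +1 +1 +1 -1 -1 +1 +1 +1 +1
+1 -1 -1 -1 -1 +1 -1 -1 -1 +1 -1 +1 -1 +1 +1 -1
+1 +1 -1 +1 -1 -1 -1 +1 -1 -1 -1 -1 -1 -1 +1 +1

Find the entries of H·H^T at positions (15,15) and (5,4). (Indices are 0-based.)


Row 4 of H: [-1, -1, 1, 1, -1, 1, 1, 1, 1, -1, -1, 1, 1, -1, 1, -1].
Row 5 of H: [1, 1, 1, -1, -1, -1, 1, -1, 1, 1, -1, -1, 1, 1, 1, 1].
Row 15 of H: [1, 1, -1, 1, -1, -1, -1, 1, -1, -1, -1, -1, -1, -1, 1, 1].
(H·H^T)[15][15] = Σ_j H[15][j]·H[15][j] = (1)² + (1)² + (-1)² + (1)² + (-1)² + (-1)² + (-1)² + (1)² + (-1)² + (-1)² + (-1)² + (-1)² + (-1)² + (-1)² + (1)² + (1)² = 1 + 1 + 1 + 1 + 1 + 1 + 1 + 1 + 1 + 1 + 1 + 1 + 1 + 1 + 1 + 1 = 16.
(H·H^T)[5][4] = Σ_j H[5][j]·H[4][j] = (1)·(-1) + (1)·(-1) + (1)·(1) + (-1)·(1) + (-1)·(-1) + (-1)·(1) + (1)·(1) + (-1)·(1) + (1)·(1) + (1)·(-1) + (-1)·(-1) + (-1)·(1) + (1)·(1) + (1)·(-1) + (1)·(1) + (1)·(-1) = -1 + -1 + 1 + -1 + 1 + -1 + 1 + -1 + 1 + -1 + 1 + -1 + 1 + -1 + 1 + -1 = -2.
Rows 5 and 4 are not orthogonal (dot product = -2 ≠ 0), so H is not a Hadamard matrix.

(15,15) entry = 16; (5,4) entry = -2.


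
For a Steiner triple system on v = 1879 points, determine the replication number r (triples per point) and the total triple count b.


An STS(v) is a 2-(v, 3, 1) BIBD: block size k = 3, λ = 1.
Replication: r(k − 1) = λ(v − 1) ⇒ r·2 = 1879 − 1 = 1878 ⇒ r = 939.
Block count: bk = vr ⇒ b·3 = 1879·939 = 1764381 ⇒ b = 588127.

r = 939, b = 588127.


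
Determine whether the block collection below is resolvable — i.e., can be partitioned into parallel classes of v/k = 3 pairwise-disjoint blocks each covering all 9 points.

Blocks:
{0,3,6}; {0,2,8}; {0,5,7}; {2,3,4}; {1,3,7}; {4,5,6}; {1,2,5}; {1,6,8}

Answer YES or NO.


v = 9, block size k = 3, number of blocks = 8.
For resolvability, blocks must partition into parallel classes of size v/k = 3.
Total blocks must therefore be a multiple of 3: 8 = 3·2 + 2 ⇒ not divisible ✗.
Resolvable? NO.

NO


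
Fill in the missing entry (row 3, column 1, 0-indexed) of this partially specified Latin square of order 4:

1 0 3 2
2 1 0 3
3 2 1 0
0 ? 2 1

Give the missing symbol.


Row 3 contains symbols [0, 1, 2] — missing [3].
Column 1 contains symbols [0, 1, 2] — missing [3].
The missing symbol must appear in both missing sets; intersection = [3].
Therefore the hidden value is 3.

Missing value = 3.


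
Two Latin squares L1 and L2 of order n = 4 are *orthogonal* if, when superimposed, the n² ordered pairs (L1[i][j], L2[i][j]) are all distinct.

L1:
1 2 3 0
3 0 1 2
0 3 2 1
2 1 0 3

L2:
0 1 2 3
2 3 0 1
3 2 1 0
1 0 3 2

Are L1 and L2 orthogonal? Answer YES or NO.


Form the n² = 16 superimposed pairs (L1[i][j], L2[i][j]), row by row (rows and columns indexed from 0):
row 0: (1,0) (2,1) (3,2) (0,3)
row 1: (3,2) (0,3) (1,0) (2,1)
row 2: (0,3) (3,2) (2,1) (1,0)
row 3: (2,1) (1,0) (0,3) (3,2)
Orthogonality requires all 16 pairs distinct.
But the pair (3,2) repeats: cell (0,2) has L1 = 3, L2 = 2, and cell (1,0) has L1 = 3, L2 = 2.
A repeated pair means some other pair never occurs (only 4 distinct pairs out of 16), so the squares are not orthogonal.
Conclusion: NO.

NO


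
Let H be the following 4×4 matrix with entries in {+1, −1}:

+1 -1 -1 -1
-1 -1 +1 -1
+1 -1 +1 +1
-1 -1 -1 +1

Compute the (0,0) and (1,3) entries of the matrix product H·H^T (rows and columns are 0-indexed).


Row 0 of H: [1, -1, -1, -1].
Row 1 of H: [-1, -1, 1, -1].
Row 3 of H: [-1, -1, -1, 1].
(H·H^T)[0][0] = Σ_j H[0][j]·H[0][j] = (1)² + (-1)² + (-1)² + (-1)² = 1 + 1 + 1 + 1 = 4.
(H·H^T)[1][3] = Σ_j H[1][j]·H[3][j] = (-1)·(-1) + (-1)·(-1) + (1)·(-1) + (-1)·(1) = 1 + 1 + -1 + -1 = 0.
So rows 1 and 3 are orthogonal; the diagonal entry equals n = 4.

(0,0) entry = 4; (1,3) entry = 0.


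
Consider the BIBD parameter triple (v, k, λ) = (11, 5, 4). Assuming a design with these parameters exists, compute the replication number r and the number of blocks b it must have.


Any 2-(v, k, λ) BIBD satisfies two necessary conditions:
  (i)  Each point sits in r blocks, and counting incidences through any fixed point gives r(k − 1) = λ(v − 1), so r = λ(v − 1)/(k − 1).
  (ii) Total incidences bk = vr, so b = vr/k.
Step 1: r = λ(v − 1)/(k − 1) = 4·(11 − 1)/(5 − 1) = 4·10/4 = 40/4 = 10.
Step 2: b = vr/k = 11·10/5 = 110/5 = 22.
Check integrality: r = 10 ∈ Z ✓, b = 22 ∈ Z ✓.
(These identities are necessary conditions: they determine r and b for any design with these parameters, but do not by themselves prove that one exists.)

r = 10, b = 22.


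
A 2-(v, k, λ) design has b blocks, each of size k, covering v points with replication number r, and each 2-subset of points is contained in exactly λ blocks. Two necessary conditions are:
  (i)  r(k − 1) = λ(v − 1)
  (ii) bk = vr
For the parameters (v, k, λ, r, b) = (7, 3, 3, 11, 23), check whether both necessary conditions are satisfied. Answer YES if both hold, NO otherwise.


Condition (i): r(k − 1) = 11·2 = 22; λ(v − 1) = 3·6 = 18. Match? NO.
Condition (ii): bk = 23·3 = 69; vr = 7·11 = 77. Match? NO.
Both conditions hold? NO.

NO


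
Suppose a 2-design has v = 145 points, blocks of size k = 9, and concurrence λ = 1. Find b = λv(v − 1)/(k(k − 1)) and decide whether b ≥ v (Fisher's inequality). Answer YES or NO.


r = λ(v − 1)/(k − 1) = 1·144/8 = 18.
b = vr/k = 145·18/9 = 290.
Fisher's inequality: b ≥ v ⇔ 290 ≥ 145? YES.

YES


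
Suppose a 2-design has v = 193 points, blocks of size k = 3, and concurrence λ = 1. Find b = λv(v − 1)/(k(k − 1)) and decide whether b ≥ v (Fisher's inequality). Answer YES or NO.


b = λv(v − 1)/(k(k − 1)) = 1·193·192/(3·2) = 37056/6 = 6176.
Compare with v = 193: b ≥ v, so Fisher's inequality holds.

YES


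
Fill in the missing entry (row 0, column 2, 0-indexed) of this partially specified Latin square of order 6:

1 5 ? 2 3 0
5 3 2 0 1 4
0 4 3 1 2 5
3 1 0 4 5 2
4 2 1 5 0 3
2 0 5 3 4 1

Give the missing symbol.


Row 0 contains symbols [0, 1, 2, 3, 5] — missing [4].
Column 2 contains symbols [0, 1, 2, 3, 5] — missing [4].
The missing symbol must appear in both missing sets; intersection = [4].
Therefore the hidden value is 4.

Missing value = 4.


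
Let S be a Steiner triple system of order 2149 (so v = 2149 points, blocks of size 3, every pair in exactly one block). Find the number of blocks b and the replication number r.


An STS(v) is a 2-(v, 3, 1) BIBD: block size k = 3, λ = 1.
Replication: r(k − 1) = λ(v − 1) ⇒ r·2 = 2149 − 1 = 2148 ⇒ r = 1074.
Block count: bk = vr ⇒ b·3 = 2149·1074 = 2308026 ⇒ b = 769342.
(Check via b = v(v − 1)/6 = 2149·2148/6 = 4616052/6 = 769342.)

r = 1074, b = 769342.


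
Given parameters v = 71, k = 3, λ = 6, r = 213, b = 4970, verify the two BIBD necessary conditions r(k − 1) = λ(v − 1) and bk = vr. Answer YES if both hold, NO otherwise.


Condition (i): r(k − 1) = 213·2 = 426; λ(v − 1) = 6·70 = 420. Match? NO.
Condition (ii): bk = 4970·3 = 14910; vr = 71·213 = 15123. Match? NO.
Both conditions hold? NO.

NO


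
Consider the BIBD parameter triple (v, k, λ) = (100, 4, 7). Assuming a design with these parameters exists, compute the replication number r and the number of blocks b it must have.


Any 2-(v, k, λ) BIBD satisfies two necessary conditions:
  (i)  Each point sits in r blocks, and counting incidences through any fixed point gives r(k − 1) = λ(v − 1), so r = λ(v − 1)/(k − 1).
  (ii) Total incidences bk = vr, so b = vr/k.
Step 1: r = λ(v − 1)/(k − 1) = 7·(100 − 1)/(4 − 1) = 7·99/3 = 693/3 = 231.
Step 2: b = vr/k = 100·231/4 = 23100/4 = 5775.
Check integrality: r = 231 ∈ Z ✓, b = 5775 ∈ Z ✓.
(These identities are necessary conditions: they determine r and b for any design with these parameters, but do not by themselves prove that one exists.)

r = 231, b = 5775.


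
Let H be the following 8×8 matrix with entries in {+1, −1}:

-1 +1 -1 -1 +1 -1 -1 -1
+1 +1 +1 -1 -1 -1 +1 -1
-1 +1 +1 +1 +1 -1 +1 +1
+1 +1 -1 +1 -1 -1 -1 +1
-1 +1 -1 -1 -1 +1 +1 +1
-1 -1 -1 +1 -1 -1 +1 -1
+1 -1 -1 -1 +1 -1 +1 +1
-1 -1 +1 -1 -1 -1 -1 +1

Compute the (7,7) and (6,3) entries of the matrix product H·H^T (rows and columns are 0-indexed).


Row 3 of H: [1, 1, -1, 1, -1, -1, -1, 1].
Row 6 of H: [1, -1, -1, -1, 1, -1, 1, 1].
Row 7 of H: [-1, -1, 1, -1, -1, -1, -1, 1].
(H·H^T)[7][7] = Σ_j H[7][j]·H[7][j] = (-1)² + (-1)² + (1)² + (-1)² + (-1)² + (-1)² + (-1)² + (1)² = 1 + 1 + 1 + 1 + 1 + 1 + 1 + 1 = 8.
(H·H^T)[6][3] = Σ_j H[6][j]·H[3][j] = (1)·(1) + (-1)·(1) + (-1)·(-1) + (-1)·(1) + (1)·(-1) + (-1)·(-1) + (1)·(-1) + (1)·(1) = 1 + -1 + 1 + -1 + -1 + 1 + -1 + 1 = 0.
So rows 6 and 3 are orthogonal; the diagonal entry equals n = 8.

(7,7) entry = 8; (6,3) entry = 0.


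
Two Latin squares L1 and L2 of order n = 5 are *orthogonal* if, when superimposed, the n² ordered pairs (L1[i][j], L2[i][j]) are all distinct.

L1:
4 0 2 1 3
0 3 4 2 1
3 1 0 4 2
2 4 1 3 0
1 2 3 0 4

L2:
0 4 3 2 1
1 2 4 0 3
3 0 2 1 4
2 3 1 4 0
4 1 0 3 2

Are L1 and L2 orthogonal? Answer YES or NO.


Form the n² = 25 superimposed pairs (L1[i][j], L2[i][j]), row by row (rows and columns indexed from 0):
row 0: (4,0) (0,4) (2,3) (1,2) (3,1)
row 1: (0,1) (3,2) (4,4) (2,0) (1,3)
row 2: (3,3) (1,0) (0,2) (4,1) (2,4)
row 3: (2,2) (4,3) (1,1) (3,4) (0,0)
row 4: (1,4) (2,1) (3,0) (0,3) (4,2)
Orthogonality requires all 25 pairs distinct.
Check by first coordinate: for each symbol s of L1, list the L2 entries in the n cells where L1 = s; they must all differ.
  L1 = 0: L2 entries (in reading order) 4, 1, 2, 0, 3 — all 5 distinct ✓
  L1 = 1: L2 entries (in reading order) 2, 3, 0, 1, 4 — all 5 distinct ✓
  L1 = 2: L2 entries (in reading order) 3, 0, 4, 2, 1 — all 5 distinct ✓
  L1 = 3: L2 entries (in reading order) 1, 2, 3, 4, 0 — all 5 distinct ✓
  L1 = 4: L2 entries (in reading order) 0, 4, 1, 3, 2 — all 5 distinct ✓
Every symbol of L1 meets every symbol of L2 exactly once, so all 25 pairs are distinct (25 of 25).
Conclusion: YES.

YES


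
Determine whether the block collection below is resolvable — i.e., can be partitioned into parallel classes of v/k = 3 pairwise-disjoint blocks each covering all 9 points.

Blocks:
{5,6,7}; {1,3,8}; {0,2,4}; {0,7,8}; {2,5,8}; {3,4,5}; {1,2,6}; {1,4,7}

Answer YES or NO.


v = 9, block size k = 3, number of blocks = 8.
For resolvability, blocks must partition into parallel classes of size v/k = 3.
Total blocks must therefore be a multiple of 3: 8 = 3·2 + 2 ⇒ not divisible ✗.
Resolvable? NO.

NO


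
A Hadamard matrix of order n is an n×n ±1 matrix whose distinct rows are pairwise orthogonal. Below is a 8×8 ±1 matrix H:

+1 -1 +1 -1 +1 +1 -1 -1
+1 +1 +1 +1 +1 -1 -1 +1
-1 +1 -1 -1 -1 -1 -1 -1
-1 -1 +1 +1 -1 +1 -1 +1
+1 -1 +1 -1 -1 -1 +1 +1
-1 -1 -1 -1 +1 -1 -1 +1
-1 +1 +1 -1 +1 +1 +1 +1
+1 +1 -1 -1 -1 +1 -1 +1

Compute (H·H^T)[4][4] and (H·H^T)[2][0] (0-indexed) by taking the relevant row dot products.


Row 0 of H: [1, -1, 1, -1, 1, 1, -1, -1].
Row 2 of H: [-1, 1, -1, -1, -1, -1, -1, -1].
Row 4 of H: [1, -1, 1, -1, -1, -1, 1, 1].
(H·H^T)[4][4] = Σ_j H[4][j]·H[4][j] = (1)² + (-1)² + (1)² + (-1)² + (-1)² + (-1)² + (1)² + (1)² = 1 + 1 + 1 + 1 + 1 + 1 + 1 + 1 = 8.
(H·H^T)[2][0] = Σ_j H[2][j]·H[0][j] = (-1)·(1) + (1)·(-1) + (-1)·(1) + (-1)·(-1) + (-1)·(1) + (-1)·(1) + (-1)·(-1) + (-1)·(-1) = -1 + -1 + -1 + 1 + -1 + -1 + 1 + 1 = -2.
Rows 2 and 0 are not orthogonal (dot product = -2 ≠ 0), so H is not a Hadamard matrix.

(4,4) entry = 8; (2,0) entry = -2.


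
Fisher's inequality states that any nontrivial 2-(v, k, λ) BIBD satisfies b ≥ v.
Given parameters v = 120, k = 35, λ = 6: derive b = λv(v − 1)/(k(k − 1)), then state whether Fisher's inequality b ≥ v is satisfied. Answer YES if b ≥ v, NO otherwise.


b = λv(v − 1)/(k(k − 1)) = 6·120·119/(35·34) = 85680/1190 = 72.
Compare with v = 120: b < v, so Fisher's inequality fails.

NO


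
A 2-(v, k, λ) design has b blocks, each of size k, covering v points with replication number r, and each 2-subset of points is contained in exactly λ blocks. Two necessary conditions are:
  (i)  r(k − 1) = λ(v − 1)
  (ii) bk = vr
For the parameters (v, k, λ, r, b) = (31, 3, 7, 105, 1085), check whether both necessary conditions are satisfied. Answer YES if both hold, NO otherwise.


Condition (i): r(k − 1) = 105·2 = 210; λ(v − 1) = 7·30 = 210. Match? YES.
Condition (ii): bk = 1085·3 = 3255; vr = 31·105 = 3255. Match? YES.
Both conditions hold? YES.

YES


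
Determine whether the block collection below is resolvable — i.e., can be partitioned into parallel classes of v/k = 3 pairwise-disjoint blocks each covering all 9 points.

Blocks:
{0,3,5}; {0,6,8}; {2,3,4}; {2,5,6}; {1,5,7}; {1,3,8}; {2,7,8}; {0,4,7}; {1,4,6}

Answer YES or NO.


v = 9, block size k = 3, number of blocks = 9.
For resolvability, blocks must partition into parallel classes of size v/k = 3.
Total blocks must therefore be a multiple of 3: 9 = 3·3 + 0 ⇒ divisible ✓.
Greedy packing gives 3 candidate class(es). Each should be a full parallel class (size 3, covers all 9 points).
  Class 1 (3 blocks): {0,3,5}; {2,7,8}; {1,4,6}. Points covered: [0, 1, 2, 3, 4, 5, 6, 7, 8].
  Class 2 (3 blocks): {0,6,8}; {2,3,4}; {1,5,7}. Points covered: [0, 1, 2, 3, 4, 5, 6, 7, 8].
  Class 3 (3 blocks): {2,5,6}; {1,3,8}; {0,4,7}. Points covered: [0, 1, 2, 3, 4, 5, 6, 7, 8].
All classes full (size 3)? YES. All classes cover every point? YES.
Resolvable? YES.

YES


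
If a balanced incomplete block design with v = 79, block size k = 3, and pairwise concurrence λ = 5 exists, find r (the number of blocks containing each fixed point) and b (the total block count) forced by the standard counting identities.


Any 2-(v, k, λ) BIBD satisfies two necessary conditions:
  (i)  Each point sits in r blocks, and counting incidences through any fixed point gives r(k − 1) = λ(v − 1), so r = λ(v − 1)/(k − 1).
  (ii) Total incidences bk = vr, so b = vr/k.
Step 1: r = λ(v − 1)/(k − 1) = 5·(79 − 1)/(3 − 1) = 5·78/2 = 390/2 = 195.
Step 2: b = vr/k = 79·195/3 = 15405/3 = 5135.
Check integrality: r = 195 ∈ Z ✓, b = 5135 ∈ Z ✓.
(These identities are necessary conditions: they determine r and b for any design with these parameters, but do not by themselves prove that one exists.)

r = 195, b = 5135.


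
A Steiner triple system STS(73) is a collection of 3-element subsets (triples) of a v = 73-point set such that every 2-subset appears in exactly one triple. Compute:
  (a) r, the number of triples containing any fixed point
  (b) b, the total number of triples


An STS(v) is a 2-(v, 3, 1) BIBD: block size k = 3, λ = 1.
Replication: r(k − 1) = λ(v − 1) ⇒ r·2 = 73 − 1 = 72 ⇒ r = 36.
Block count: bk = vr ⇒ b·3 = 73·36 = 2628 ⇒ b = 876.

r = 36, b = 876.


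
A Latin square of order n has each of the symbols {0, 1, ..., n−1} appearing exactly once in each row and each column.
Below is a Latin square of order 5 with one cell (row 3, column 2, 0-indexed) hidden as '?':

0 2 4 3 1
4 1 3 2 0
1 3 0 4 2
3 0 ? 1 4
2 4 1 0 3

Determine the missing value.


Row 3 contains symbols [0, 1, 3, 4] — missing [2].
Column 2 contains symbols [0, 1, 3, 4] — missing [2].
The missing symbol must appear in both missing sets; intersection = [2].
Therefore the hidden value is 2.

Missing value = 2.


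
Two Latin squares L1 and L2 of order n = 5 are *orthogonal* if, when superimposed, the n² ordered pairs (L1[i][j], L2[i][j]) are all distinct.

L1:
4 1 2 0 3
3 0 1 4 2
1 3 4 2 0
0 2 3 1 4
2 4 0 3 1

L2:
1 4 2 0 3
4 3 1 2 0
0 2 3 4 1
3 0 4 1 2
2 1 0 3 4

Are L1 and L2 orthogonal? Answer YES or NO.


Form the n² = 25 superimposed pairs (L1[i][j], L2[i][j]), row by row (rows and columns indexed from 0):
row 0: (4,1) (1,4) (2,2) (0,0) (3,3)
row 1: (3,4) (0,3) (1,1) (4,2) (2,0)
row 2: (1,0) (3,2) (4,3) (2,4) (0,1)
row 3: (0,3) (2,0) (3,4) (1,1) (4,2)
row 4: (2,2) (4,1) (0,0) (3,3) (1,4)
Orthogonality requires all 25 pairs distinct.
But the pair (0,3) repeats: cell (1,1) has L1 = 0, L2 = 3, and cell (3,0) has L1 = 0, L2 = 3.
A repeated pair means some other pair never occurs (only 15 distinct pairs out of 25), so the squares are not orthogonal.
Conclusion: NO.

NO


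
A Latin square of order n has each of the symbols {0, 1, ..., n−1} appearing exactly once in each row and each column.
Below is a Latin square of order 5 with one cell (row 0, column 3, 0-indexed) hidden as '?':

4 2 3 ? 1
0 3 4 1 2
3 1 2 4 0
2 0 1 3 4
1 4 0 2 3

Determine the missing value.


Row 0 contains symbols [1, 2, 3, 4] — missing [0].
Column 3 contains symbols [1, 2, 3, 4] — missing [0].
The missing symbol must appear in both missing sets; intersection = [0].
Therefore the hidden value is 0.

Missing value = 0.


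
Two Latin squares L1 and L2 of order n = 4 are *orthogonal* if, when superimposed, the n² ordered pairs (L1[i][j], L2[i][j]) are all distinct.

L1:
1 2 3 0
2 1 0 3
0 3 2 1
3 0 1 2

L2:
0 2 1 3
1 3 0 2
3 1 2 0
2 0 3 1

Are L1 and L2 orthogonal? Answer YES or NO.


Form the n² = 16 superimposed pairs (L1[i][j], L2[i][j]), row by row (rows and columns indexed from 0):
row 0: (1,0) (2,2) (3,1) (0,3)
row 1: (2,1) (1,3) (0,0) (3,2)
row 2: (0,3) (3,1) (2,2) (1,0)
row 3: (3,2) (0,0) (1,3) (2,1)
Orthogonality requires all 16 pairs distinct.
But the pair (0,3) repeats: cell (0,3) has L1 = 0, L2 = 3, and cell (2,0) has L1 = 0, L2 = 3.
A repeated pair means some other pair never occurs (only 8 distinct pairs out of 16), so the squares are not orthogonal.
Conclusion: NO.

NO


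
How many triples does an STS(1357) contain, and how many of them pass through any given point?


An STS(v) is a 2-(v, 3, 1) BIBD: block size k = 3, λ = 1.
Replication: r(k − 1) = λ(v − 1) ⇒ r·2 = 1357 − 1 = 1356 ⇒ r = 678.
Block count: b = v(v − 1)/6 = 1357·1356/6 = 1840092/6 = 306682.
(Check via bk = vr: 306682·3 = 920046 = 1357·678 = 920046 ✓.)

r = 678, b = 306682.


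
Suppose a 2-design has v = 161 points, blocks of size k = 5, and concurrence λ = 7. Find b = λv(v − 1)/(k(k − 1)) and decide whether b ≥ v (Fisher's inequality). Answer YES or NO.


r = λ(v − 1)/(k − 1) = 7·160/4 = 280.
b = vr/k = 161·280/5 = 9016.
Fisher's inequality: b ≥ v ⇔ 9016 ≥ 161? YES.

YES


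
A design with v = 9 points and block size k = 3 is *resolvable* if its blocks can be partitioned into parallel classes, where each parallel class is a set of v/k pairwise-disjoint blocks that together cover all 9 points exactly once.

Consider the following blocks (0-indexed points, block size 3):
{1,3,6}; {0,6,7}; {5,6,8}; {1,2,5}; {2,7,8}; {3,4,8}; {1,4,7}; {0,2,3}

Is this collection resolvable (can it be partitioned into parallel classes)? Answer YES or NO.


v = 9, block size k = 3, number of blocks = 8.
For resolvability, blocks must partition into parallel classes of size v/k = 3.
Total blocks must therefore be a multiple of 3: 8 = 3·2 + 2 ⇒ not divisible ✗.
Resolvable? NO.

NO


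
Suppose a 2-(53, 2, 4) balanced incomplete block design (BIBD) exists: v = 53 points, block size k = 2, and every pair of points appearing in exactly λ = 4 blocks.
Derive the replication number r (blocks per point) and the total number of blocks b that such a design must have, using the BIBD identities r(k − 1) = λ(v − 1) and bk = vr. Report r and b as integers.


Any 2-(v, k, λ) BIBD satisfies two necessary conditions:
  (i)  Each point sits in r blocks, and counting incidences through any fixed point gives r(k − 1) = λ(v − 1), so r = λ(v − 1)/(k − 1).
  (ii) Total incidences bk = vr, so b = vr/k.
Step 1: r = λ(v − 1)/(k − 1) = 4·(53 − 1)/(2 − 1) = 4·52/1 = 208/1 = 208.
Step 2: b = vr/k = 53·208/2 = 11024/2 = 5512.
Check integrality: r = 208 ∈ Z ✓, b = 5512 ∈ Z ✓.
(These identities are necessary conditions: they determine r and b for any design with these parameters, but do not by themselves prove that one exists.)

r = 208, b = 5512.


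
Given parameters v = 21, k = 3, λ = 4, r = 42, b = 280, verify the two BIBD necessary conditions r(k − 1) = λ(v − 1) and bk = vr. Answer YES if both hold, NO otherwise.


Condition (i): r(k − 1) = 42·2 = 84; λ(v − 1) = 4·20 = 80. Match? NO.
Condition (ii): bk = 280·3 = 840; vr = 21·42 = 882. Match? NO.
Both conditions hold? NO.

NO


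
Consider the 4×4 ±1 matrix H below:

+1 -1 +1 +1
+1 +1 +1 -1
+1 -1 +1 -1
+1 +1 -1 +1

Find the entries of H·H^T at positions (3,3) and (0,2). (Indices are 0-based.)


Row 0 of H: [1, -1, 1, 1].
Row 2 of H: [1, -1, 1, -1].
Row 3 of H: [1, 1, -1, 1].
(H·H^T)[3][3] = Σ_j H[3][j]·H[3][j] = (1)² + (1)² + (-1)² + (1)² = 1 + 1 + 1 + 1 = 4.
(H·H^T)[0][2] = Σ_j H[0][j]·H[2][j] = (1)·(1) + (-1)·(-1) + (1)·(1) + (1)·(-1) = 1 + 1 + 1 + -1 = 2.
Rows 0 and 2 are not orthogonal (dot product = 2 ≠ 0), so H is not a Hadamard matrix.

(3,3) entry = 4; (0,2) entry = 2.


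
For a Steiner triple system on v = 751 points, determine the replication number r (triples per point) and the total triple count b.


An STS(v) is a 2-(v, 3, 1) BIBD: block size k = 3, λ = 1.
Replication: r(k − 1) = λ(v − 1) ⇒ r·2 = 751 − 1 = 750 ⇒ r = 375.
Block count: b = v(v − 1)/6 = 751·750/6 = 563250/6 = 93875.

r = 375, b = 93875.


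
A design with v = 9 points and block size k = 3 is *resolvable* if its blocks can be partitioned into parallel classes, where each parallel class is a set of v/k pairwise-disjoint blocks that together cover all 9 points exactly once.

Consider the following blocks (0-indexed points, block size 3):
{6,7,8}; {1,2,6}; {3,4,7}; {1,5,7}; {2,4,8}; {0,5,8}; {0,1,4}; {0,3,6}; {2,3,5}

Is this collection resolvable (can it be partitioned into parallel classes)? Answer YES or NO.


v = 9, block size k = 3, number of blocks = 9.
For resolvability, blocks must partition into parallel classes of size v/k = 3.
Total blocks must therefore be a multiple of 3: 9 = 3·3 + 0 ⇒ divisible ✓.
Greedy packing gives 3 candidate class(es). Each should be a full parallel class (size 3, covers all 9 points).
  Class 1 (3 blocks): {6,7,8}; {0,1,4}; {2,3,5}. Points covered: [0, 1, 2, 3, 4, 5, 6, 7, 8].
  Class 2 (3 blocks): {1,2,6}; {3,4,7}; {0,5,8}. Points covered: [0, 1, 2, 3, 4, 5, 6, 7, 8].
  Class 3 (3 blocks): {1,5,7}; {2,4,8}; {0,3,6}. Points covered: [0, 1, 2, 3, 4, 5, 6, 7, 8].
All classes full (size 3)? YES. All classes cover every point? YES.
Resolvable? YES.

YES


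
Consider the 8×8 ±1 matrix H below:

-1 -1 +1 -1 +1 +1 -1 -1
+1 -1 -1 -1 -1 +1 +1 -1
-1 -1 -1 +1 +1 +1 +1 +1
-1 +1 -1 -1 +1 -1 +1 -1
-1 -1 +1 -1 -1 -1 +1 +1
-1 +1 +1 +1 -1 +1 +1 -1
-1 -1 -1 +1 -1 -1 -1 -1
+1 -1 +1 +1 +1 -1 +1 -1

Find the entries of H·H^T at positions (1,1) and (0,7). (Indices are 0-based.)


Row 0 of H: [-1, -1, 1, -1, 1, 1, -1, -1].
Row 1 of H: [1, -1, -1, -1, -1, 1, 1, -1].
Row 7 of H: [1, -1, 1, 1, 1, -1, 1, -1].
(H·H^T)[1][1] = Σ_j H[1][j]·H[1][j] = (1)² + (-1)² + (-1)² + (-1)² + (-1)² + (1)² + (1)² + (-1)² = 1 + 1 + 1 + 1 + 1 + 1 + 1 + 1 = 8.
(H·H^T)[0][7] = Σ_j H[0][j]·H[7][j] = (-1)·(1) + (-1)·(-1) + (1)·(1) + (-1)·(1) + (1)·(1) + (1)·(-1) + (-1)·(1) + (-1)·(-1) = -1 + 1 + 1 + -1 + 1 + -1 + -1 + 1 = 0.
So rows 0 and 7 are orthogonal; the diagonal entry equals n = 8.

(1,1) entry = 8; (0,7) entry = 0.


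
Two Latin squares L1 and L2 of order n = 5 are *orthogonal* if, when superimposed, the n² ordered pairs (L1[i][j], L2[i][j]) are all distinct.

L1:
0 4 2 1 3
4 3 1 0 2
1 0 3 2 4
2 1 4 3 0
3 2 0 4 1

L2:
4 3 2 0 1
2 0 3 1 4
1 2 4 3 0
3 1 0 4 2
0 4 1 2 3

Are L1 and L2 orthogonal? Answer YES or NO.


Form the n² = 25 superimposed pairs (L1[i][j], L2[i][j]), row by row (rows and columns indexed from 0):
row 0: (0,4) (4,3) (2,2) (1,0) (3,1)
row 1: (4,2) (3,0) (1,3) (0,1) (2,4)
row 2: (1,1) (0,2) (3,4) (2,3) (4,0)
row 3: (2,3) (1,1) (4,0) (3,4) (0,2)
row 4: (3,0) (2,4) (0,1) (4,2) (1,3)
Orthogonality requires all 25 pairs distinct.
But the pair (2,3) repeats: cell (2,3) has L1 = 2, L2 = 3, and cell (3,0) has L1 = 2, L2 = 3.
A repeated pair means some other pair never occurs (only 15 distinct pairs out of 25), so the squares are not orthogonal.
Conclusion: NO.

NO


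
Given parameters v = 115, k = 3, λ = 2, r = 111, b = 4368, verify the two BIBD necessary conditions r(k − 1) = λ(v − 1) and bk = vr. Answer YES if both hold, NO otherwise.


Condition (i): r(k − 1) = 111·2 = 222; λ(v − 1) = 2·114 = 228. Match? NO.
Condition (ii): bk = 4368·3 = 13104; vr = 115·111 = 12765. Match? NO.
Both conditions hold? NO.

NO


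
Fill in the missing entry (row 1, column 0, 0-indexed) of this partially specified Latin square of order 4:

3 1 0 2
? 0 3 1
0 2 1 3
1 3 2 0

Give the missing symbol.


Row 1 contains symbols [0, 1, 3] — missing [2].
Column 0 contains symbols [0, 1, 3] — missing [2].
The missing symbol must appear in both missing sets; intersection = [2].
Therefore the hidden value is 2.

Missing value = 2.


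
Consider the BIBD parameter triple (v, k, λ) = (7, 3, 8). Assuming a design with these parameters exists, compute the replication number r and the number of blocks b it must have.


Any 2-(v, k, λ) BIBD satisfies two necessary conditions:
  (i)  Each point sits in r blocks, and counting incidences through any fixed point gives r(k − 1) = λ(v − 1), so r = λ(v − 1)/(k − 1).
  (ii) Total incidences bk = vr, so b = vr/k.
Step 1: r = λ(v − 1)/(k − 1) = 8·(7 − 1)/(3 − 1) = 8·6/2 = 48/2 = 24.
Step 2: b = vr/k = 7·24/3 = 168/3 = 56.
Check integrality: r = 24 ∈ Z ✓, b = 56 ∈ Z ✓.
(These identities are necessary conditions: they determine r and b for any design with these parameters, but do not by themselves prove that one exists.)

r = 24, b = 56.


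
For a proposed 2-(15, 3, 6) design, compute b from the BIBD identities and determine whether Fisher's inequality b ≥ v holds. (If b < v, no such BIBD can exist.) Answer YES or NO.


b = λv(v − 1)/(k(k − 1)) = 6·15·14/(3·2) = 1260/6 = 210.
Compare with v = 15: b ≥ v, so Fisher's inequality holds.

YES


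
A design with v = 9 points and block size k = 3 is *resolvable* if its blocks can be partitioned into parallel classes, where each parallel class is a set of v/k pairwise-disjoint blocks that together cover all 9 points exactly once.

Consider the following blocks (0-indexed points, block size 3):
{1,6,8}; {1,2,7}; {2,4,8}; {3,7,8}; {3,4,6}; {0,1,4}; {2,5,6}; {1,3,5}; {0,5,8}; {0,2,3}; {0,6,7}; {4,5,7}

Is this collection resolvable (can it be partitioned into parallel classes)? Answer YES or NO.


v = 9, block size k = 3, number of blocks = 12.
For resolvability, blocks must partition into parallel classes of size v/k = 3.
Total blocks must therefore be a multiple of 3: 12 = 3·4 + 0 ⇒ divisible ✓.
Greedy packing gives 4 candidate class(es). Each should be a full parallel class (size 3, covers all 9 points).
  Class 1 (3 blocks): {1,6,8}; {0,2,3}; {4,5,7}. Points covered: [0, 1, 2, 3, 4, 5, 6, 7, 8].
  Class 2 (3 blocks): {1,2,7}; {3,4,6}; {0,5,8}. Points covered: [0, 1, 2, 3, 4, 5, 6, 7, 8].
  Class 3 (3 blocks): {2,4,8}; {1,3,5}; {0,6,7}. Points covered: [0, 1, 2, 3, 4, 5, 6, 7, 8].
  Class 4 (3 blocks): {3,7,8}; {0,1,4}; {2,5,6}. Points covered: [0, 1, 2, 3, 4, 5, 6, 7, 8].
All classes full (size 3)? YES. All classes cover every point? YES.
Resolvable? YES.

YES


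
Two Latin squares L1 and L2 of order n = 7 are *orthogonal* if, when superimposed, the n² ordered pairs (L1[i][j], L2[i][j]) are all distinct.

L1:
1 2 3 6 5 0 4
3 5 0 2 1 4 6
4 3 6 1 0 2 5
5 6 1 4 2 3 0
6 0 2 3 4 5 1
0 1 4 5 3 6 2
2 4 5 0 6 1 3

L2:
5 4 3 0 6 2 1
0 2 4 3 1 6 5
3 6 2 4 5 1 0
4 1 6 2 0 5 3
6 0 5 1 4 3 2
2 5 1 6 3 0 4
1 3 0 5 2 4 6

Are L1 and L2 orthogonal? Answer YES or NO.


Form the n² = 49 superimposed pairs (L1[i][j], L2[i][j]), row by row (rows and columns indexed from 0):
row 0: (1,5) (2,4) (3,3) (6,0) (5,6) (0,2) (4,1)
row 1: (3,0) (5,2) (0,4) (2,3) (1,1) (4,6) (6,5)
row 2: (4,3) (3,6) (6,2) (1,4) (0,5) (2,1) (5,0)
row 3: (5,4) (6,1) (1,6) (4,2) (2,0) (3,5) (0,3)
row 4: (6,6) (0,0) (2,5) (3,1) (4,4) (5,3) (1,2)
row 5: (0,2) (1,5) (4,1) (5,6) (3,3) (6,0) (2,4)
row 6: (2,1) (4,3) (5,0) (0,5) (6,2) (1,4) (3,6)
Orthogonality requires all 49 pairs distinct.
But the pair (0,2) repeats: cell (0,5) has L1 = 0, L2 = 2, and cell (5,0) has L1 = 0, L2 = 2.
A repeated pair means some other pair never occurs (only 35 distinct pairs out of 49), so the squares are not orthogonal.
Conclusion: NO.

NO
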